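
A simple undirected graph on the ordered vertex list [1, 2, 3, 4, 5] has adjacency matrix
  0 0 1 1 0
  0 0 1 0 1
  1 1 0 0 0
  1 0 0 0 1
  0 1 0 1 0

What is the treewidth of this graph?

A width-2 tree decomposition is:
Bags: B1 = {2, 4, 5}  B2 = {1, 2, 4}  B3 = {1, 2, 3}
Tree: B1–B2, B2–B3
Each bag holds 3 vertices, so the decomposition has width 2, which upper-bounds the treewidth. Since 2–5–4–1–3–2 is a cycle in G, G is not acyclic. Forests are exactly the graphs of treewidth ≤ 1, so tw(G) ≥ 2. The upper and lower bounds meet at 2, so that is the treewidth.

2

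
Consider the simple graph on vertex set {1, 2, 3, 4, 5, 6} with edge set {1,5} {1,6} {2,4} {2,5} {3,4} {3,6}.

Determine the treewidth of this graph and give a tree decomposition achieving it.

Every bag has size at most 3, so the width is 3 − 1 = 2 and tw(G) ≤ 2. The edges 4–2–5–1–6–3–4 form a cycle, so G is not a tree and its treewidth is at least 2. Combining the bounds, tw(G) = 2.

Treewidth 2.
One such decomposition:
Bags: B1 = {2, 4, 5}  B2 = {1, 4, 5}  B3 = {1, 4, 6}  B4 = {3, 4, 6}
Tree: B1–B2, B2–B3, B3–B4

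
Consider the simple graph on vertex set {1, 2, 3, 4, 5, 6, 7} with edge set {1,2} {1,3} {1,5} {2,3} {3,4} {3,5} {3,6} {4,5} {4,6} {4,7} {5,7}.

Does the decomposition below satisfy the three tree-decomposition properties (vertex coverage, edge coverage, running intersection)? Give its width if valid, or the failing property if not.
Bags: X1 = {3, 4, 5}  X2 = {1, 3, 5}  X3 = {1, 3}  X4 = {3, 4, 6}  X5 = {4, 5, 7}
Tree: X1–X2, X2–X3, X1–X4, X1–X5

A tree decomposition must satisfy three properties: every vertex lies in some bag; for every edge, both endpoints lie together in some bag; and for every vertex, the bags containing it form a connected subtree. Here vertex 2 appears in no bag, so the decomposition is invalid.

No — vertex 2 appears in no bag.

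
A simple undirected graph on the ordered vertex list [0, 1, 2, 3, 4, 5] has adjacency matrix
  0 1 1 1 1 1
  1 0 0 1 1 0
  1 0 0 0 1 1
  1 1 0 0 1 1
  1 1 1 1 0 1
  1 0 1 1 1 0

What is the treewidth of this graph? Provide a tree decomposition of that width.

Treewidth 3.
One optimal decomposition is:
Bags: B1 = {0, 3, 4, 5}  B2 = {0, 2, 4, 5}  B3 = {0, 1, 3, 4}
Tree: B1–B2, B1–B3

Each bag holds 4 vertices, so the decomposition has width 3, which upper-bounds the treewidth. On the other hand G contains the 4-clique {0, 2, 4, 5}. A clique must lie in a single bag of any decomposition, so no decomposition can have width below 3. The upper and lower bounds meet at 3, so that is the treewidth.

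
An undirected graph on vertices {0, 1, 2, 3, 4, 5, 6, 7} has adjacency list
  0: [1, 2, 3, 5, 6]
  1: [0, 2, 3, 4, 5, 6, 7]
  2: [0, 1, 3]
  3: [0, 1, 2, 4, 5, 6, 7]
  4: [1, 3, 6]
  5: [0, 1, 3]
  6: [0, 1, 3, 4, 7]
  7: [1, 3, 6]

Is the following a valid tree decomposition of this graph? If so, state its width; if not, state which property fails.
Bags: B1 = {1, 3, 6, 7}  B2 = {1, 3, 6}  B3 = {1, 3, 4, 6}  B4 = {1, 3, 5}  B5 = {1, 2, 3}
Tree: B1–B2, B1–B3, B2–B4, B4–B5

No — vertex 0 appears in no bag.

A tree decomposition must satisfy three properties: every vertex lies in some bag; for every edge, both endpoints lie together in some bag; and for every vertex, the bags containing it form a connected subtree. Here vertex 0 appears in no bag, so the decomposition is invalid.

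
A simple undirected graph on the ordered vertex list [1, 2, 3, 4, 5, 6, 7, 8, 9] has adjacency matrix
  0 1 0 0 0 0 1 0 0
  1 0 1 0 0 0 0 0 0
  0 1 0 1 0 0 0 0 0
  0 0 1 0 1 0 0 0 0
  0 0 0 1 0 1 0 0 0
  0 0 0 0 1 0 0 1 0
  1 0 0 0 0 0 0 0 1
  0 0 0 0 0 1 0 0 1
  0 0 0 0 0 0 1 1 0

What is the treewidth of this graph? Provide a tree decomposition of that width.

Treewidth 2.
One optimal decomposition is:
Bags: B1 = {1, 2, 7}  B2 = {2, 7, 9}  B3 = {2, 8, 9}  B4 = {2, 6, 8}  B5 = {2, 5, 6}  B6 = {2, 4, 5}  B7 = {2, 3, 4}
Tree: B1–B2, B2–B3, B3–B4, B4–B5, B5–B6, B6–B7

Each bag holds 3 vertices, so the decomposition has width 2, which upper-bounds the treewidth. Since 2–1–7–9–8–6–5–4–3–2 is a cycle in G, G is not acyclic. Forests are exactly the graphs of treewidth ≤ 1, so tw(G) ≥ 2. Hence tw(G) = 2 exactly.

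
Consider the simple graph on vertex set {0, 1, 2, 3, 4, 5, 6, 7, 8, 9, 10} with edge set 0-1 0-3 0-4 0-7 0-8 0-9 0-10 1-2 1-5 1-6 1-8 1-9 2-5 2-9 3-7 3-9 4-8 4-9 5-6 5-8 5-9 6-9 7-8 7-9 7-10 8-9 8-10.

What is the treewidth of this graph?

3

A width-3 tree decomposition is:
Bags: B1 = {0, 4, 8, 9}  B2 = {0, 1, 8, 9}  B3 = {0, 7, 8, 9}  B4 = {0, 7, 8, 10}  B5 = {0, 3, 7, 9}  B6 = {1, 5, 8, 9}  B7 = {1, 5, 6, 9}  B8 = {1, 2, 5, 9}
Tree: B1–B2, B1–B3, B3–B4, B3–B5, B2–B6, B6–B7, B6–B8
Every bag has size at most 4, so the width is 4 − 1 = 3 and tw(G) ≤ 3. For the lower bound, the 4 vertices {0, 1, 8, 9} are pairwise adjacent, and any tree decomposition puts a clique entirely inside one bag — forcing width ≥ 3. Combining the bounds, tw(G) = 3.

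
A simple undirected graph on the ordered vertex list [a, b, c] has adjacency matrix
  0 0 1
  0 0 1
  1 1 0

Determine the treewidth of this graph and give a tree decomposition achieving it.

The largest bag has 2 vertices, giving width 1; this decomposition certifies tw(G) ≤ 1. G has an edge, so its treewidth is at least 1. The upper and lower bounds meet at 1, so that is the treewidth.

Treewidth 1.
One such decomposition:
Bags: B1 = {b, c}  B2 = {a, c}
Tree: B1–B2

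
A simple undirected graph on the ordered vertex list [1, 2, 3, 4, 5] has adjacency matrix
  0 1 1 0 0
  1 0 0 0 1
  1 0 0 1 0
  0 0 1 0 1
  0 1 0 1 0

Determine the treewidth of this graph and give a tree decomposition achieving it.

Treewidth 2.
Bags: B1 = {1, 3, 4}  B2 = {1, 4, 5}  B3 = {1, 2, 5}
Tree: B1–B2, B2–B3

Each bag holds 3 vertices, so the decomposition has width 2, which upper-bounds the treewidth. The edges 1–3–4–5–2–1 form a cycle, so G is not a tree and its treewidth is at least 2. Combining the bounds, tw(G) = 2.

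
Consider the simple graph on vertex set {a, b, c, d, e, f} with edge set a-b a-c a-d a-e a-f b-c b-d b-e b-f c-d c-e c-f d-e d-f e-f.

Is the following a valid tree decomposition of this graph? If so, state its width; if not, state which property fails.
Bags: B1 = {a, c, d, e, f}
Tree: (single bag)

No — vertex b appears in no bag.

A tree decomposition must satisfy three properties: every vertex lies in some bag; for every edge, both endpoints lie together in some bag; and for every vertex, the bags containing it form a connected subtree. Here vertex b appears in no bag, so the decomposition is invalid.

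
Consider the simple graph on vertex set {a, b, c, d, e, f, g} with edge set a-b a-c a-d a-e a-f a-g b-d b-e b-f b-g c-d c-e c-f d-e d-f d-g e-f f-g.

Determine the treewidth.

4

A width-4 tree decomposition is:
Bags: B1 = {a, c, d, e, f}  B2 = {a, b, d, e, f}  B3 = {a, b, d, f, g}
Tree: B1–B2, B2–B3
Every bag has size at most 5, so the width is 5 − 1 = 4 and tw(G) ≤ 4. On the other hand G contains the 5-clique {a, b, d, f, g}. A clique must lie in a single bag of any decomposition, so no decomposition can have width below 4. Therefore the treewidth is 4.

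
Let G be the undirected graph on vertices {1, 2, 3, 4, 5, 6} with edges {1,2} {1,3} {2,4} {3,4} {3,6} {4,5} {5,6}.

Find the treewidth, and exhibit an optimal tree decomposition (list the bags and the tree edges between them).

Treewidth 2.
One such decomposition:
Bags: B1 = {4, 5, 6}  B2 = {3, 4, 6}  B3 = {2, 3, 4}  B4 = {1, 2, 3}
Tree: B1–B2, B2–B3, B3–B4

The largest bag has 3 vertices, giving width 2; this decomposition certifies tw(G) ≤ 2. For the lower bound, G contains the cycle 5–6–3–4–5, so G is not a forest; only forests have treewidth ≤ 1, hence tw(G) ≥ 2. Therefore the treewidth is 2.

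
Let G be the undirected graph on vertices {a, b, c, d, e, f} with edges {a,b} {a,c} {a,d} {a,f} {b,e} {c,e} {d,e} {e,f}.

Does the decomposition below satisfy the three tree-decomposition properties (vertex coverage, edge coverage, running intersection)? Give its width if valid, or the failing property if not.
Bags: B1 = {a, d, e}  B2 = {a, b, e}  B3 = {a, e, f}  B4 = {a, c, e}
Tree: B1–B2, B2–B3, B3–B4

Every vertex of G appears in some bag (union = {a, b, c, d, e, f}); every edge is covered by a bag; and for each vertex v the set of bags containing v is connected in the bag tree. The decomposition is therefore valid. The largest bag has 3 vertices, so the width is 2.

Yes; width 2.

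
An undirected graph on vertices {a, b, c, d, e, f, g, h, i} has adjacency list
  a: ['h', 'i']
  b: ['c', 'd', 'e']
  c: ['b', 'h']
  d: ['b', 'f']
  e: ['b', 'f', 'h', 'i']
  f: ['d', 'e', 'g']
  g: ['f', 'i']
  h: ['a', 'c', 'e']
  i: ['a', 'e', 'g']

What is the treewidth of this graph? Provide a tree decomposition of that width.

Each bag holds 4 vertices, so the decomposition has width 3, which upper-bounds the treewidth. For the lower bound: the 4 vertex sets {b,c,d}, {f}, {e}, {a,g,h,i} are disjoint, each induces a connected subgraph, and every pair is joined by at least one edge of G. Contracting each set to a single vertex therefore yields K_{4} as a minor, and since treewidth is minor-monotone, tw(G) ≥ tw(K_{4}) = 3. Combining the bounds, tw(G) = 3.

Treewidth 3.
One such decomposition:
Bags: B1 = {b, c, d, f}  B2 = {b, c, e, f}  B3 = {c, e, f, h}  B4 = {e, f, g, h}  B5 = {e, g, h, i}  B6 = {a, g, h, i}
Tree: B1–B2, B2–B3, B3–B4, B4–B5, B5–B6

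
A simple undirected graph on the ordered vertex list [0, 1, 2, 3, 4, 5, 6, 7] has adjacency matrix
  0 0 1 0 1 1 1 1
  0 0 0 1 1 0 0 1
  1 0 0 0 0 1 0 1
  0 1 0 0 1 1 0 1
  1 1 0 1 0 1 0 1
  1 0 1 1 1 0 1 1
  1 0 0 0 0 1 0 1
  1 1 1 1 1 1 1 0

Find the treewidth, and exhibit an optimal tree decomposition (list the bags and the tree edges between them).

Treewidth 3.
One optimal decomposition is:
Bags: B1 = {0, 4, 5, 7}  B2 = {3, 4, 5, 7}  B3 = {1, 3, 4, 7}  B4 = {0, 5, 6, 7}  B5 = {0, 2, 5, 7}
Tree: B1–B2, B2–B3, B1–B4, B4–B5

Every bag has size at most 4, so the width is 4 − 1 = 3 and tw(G) ≤ 3. For the lower bound, the 4 vertices {1, 3, 4, 7} are pairwise adjacent, and any tree decomposition puts a clique entirely inside one bag — forcing width ≥ 3. Therefore the treewidth is 3.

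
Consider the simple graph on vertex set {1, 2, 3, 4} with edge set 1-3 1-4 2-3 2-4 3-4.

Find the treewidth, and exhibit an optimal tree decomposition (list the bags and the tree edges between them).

Every bag has size at most 3, so the width is 3 − 1 = 2 and tw(G) ≤ 2. For the lower bound, the 3 vertices {1, 3, 4} are pairwise adjacent, and any tree decomposition puts a clique entirely inside one bag — forcing width ≥ 2. Combining the bounds, tw(G) = 2.

Treewidth 2.
Bags: B1 = {2, 3, 4}  B2 = {1, 3, 4}
Tree: B1–B2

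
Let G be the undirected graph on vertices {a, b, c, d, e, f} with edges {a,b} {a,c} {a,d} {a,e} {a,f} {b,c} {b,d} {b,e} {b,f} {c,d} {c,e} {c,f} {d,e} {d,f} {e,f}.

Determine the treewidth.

A width-5 tree decomposition is:
Bags: B1 = {a, b, c, d, e, f}
Tree: (single bag)
With just one bag of size 6, the width is 6 − 1 = 5, so tw(G) ≤ 5. For the lower bound, the 6 vertices {a, b, c, d, e, f} are pairwise adjacent, and any tree decomposition puts a clique entirely inside one bag — forcing width ≥ 5. The upper and lower bounds meet at 5, so that is the treewidth.

5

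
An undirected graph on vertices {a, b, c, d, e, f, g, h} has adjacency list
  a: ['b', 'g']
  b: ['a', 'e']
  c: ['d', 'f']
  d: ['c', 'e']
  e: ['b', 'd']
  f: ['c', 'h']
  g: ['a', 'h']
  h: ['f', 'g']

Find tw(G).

A width-2 tree decomposition is:
Bags: B1 = {b, d, e}  B2 = {b, c, d}  B3 = {b, c, f}  B4 = {b, f, h}  B5 = {b, g, h}  B6 = {a, b, g}
Tree: B1–B2, B2–B3, B3–B4, B4–B5, B5–B6
Each bag holds 3 vertices, so the decomposition has width 2, which upper-bounds the treewidth. The edges b–e–d–c–f–h–g–a–b form a cycle, so G is not a tree and its treewidth is at least 2. The upper and lower bounds meet at 2, so that is the treewidth.

2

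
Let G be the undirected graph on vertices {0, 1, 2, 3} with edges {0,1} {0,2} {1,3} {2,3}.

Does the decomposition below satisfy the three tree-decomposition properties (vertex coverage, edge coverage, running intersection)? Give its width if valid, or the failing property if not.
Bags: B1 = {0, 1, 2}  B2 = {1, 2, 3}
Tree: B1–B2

Every vertex of G appears in some bag (union = {0, 1, 2, 3}); every edge is covered by a bag; and for each vertex v the set of bags containing v is connected in the bag tree. The decomposition is therefore valid. The largest bag has 3 vertices, so the width is 2.

Yes; width 2.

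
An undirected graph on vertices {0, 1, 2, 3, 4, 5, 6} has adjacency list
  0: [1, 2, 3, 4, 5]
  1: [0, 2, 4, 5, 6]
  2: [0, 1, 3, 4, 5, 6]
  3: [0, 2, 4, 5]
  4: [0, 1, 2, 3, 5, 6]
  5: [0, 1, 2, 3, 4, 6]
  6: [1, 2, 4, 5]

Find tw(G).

A width-4 tree decomposition is:
Bags: B1 = {0, 2, 3, 4, 5}  B2 = {0, 1, 2, 4, 5}  B3 = {1, 2, 4, 5, 6}
Tree: B1–B2, B2–B3
Each bag holds 5 vertices, so the decomposition has width 4, which upper-bounds the treewidth. For the lower bound, the 5 vertices {0, 1, 2, 4, 5} are pairwise adjacent, and any tree decomposition puts a clique entirely inside one bag — forcing width ≥ 4. Hence tw(G) = 4 exactly.

4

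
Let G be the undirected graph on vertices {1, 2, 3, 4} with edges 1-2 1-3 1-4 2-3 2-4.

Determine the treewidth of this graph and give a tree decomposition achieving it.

Every bag has size at most 3, so the width is 3 − 1 = 2 and tw(G) ≤ 2. Conversely, {1, 2, 3} is a clique of size 3, and the vertices of any clique must share a bag in every tree decomposition; so some bag has ≥ 3 vertices and tw(G) ≥ 2. Combining the bounds, tw(G) = 2.

Treewidth 2.
One optimal decomposition is:
Bags: B1 = {1, 2, 3}  B2 = {1, 2, 4}
Tree: B1–B2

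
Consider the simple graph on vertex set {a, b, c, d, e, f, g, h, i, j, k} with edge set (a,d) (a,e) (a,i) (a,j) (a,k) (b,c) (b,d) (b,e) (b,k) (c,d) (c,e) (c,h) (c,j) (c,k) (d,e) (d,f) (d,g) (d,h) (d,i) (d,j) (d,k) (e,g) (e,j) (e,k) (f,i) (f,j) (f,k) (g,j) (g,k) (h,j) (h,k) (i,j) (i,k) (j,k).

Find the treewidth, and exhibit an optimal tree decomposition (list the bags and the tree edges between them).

Treewidth 4.
One optimal decomposition is:
Bags: B1 = {a, d, e, j, k}  B2 = {a, d, i, j, k}  B3 = {c, d, e, j, k}  B4 = {b, c, d, e, k}  B5 = {d, f, i, j, k}  B6 = {d, e, g, j, k}  B7 = {c, d, h, j, k}
Tree: B1–B2, B1–B3, B3–B4, B2–B5, B3–B6, B3–B7

The largest bag has 5 vertices, giving width 4; this decomposition certifies tw(G) ≤ 4. Conversely, {d, e, g, j, k} is a clique of size 5, and the vertices of any clique must share a bag in every tree decomposition; so some bag has ≥ 5 vertices and tw(G) ≥ 4. Combining the bounds, tw(G) = 4.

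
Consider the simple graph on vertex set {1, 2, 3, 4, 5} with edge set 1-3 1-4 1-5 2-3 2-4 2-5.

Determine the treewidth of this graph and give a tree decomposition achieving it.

Treewidth 2.
One optimal decomposition is:
Bags: B1 = {1, 2, 4}  B2 = {1, 2, 3}  B3 = {1, 2, 5}
Tree: B1–B2, B2–B3

The largest bag has 3 vertices, giving width 2; this decomposition certifies tw(G) ≤ 2. For the lower bound, G contains the cycle 4–2–3–1–4, so G is not a forest; only forests have treewidth ≤ 1, hence tw(G) ≥ 2. Combining the bounds, tw(G) = 2.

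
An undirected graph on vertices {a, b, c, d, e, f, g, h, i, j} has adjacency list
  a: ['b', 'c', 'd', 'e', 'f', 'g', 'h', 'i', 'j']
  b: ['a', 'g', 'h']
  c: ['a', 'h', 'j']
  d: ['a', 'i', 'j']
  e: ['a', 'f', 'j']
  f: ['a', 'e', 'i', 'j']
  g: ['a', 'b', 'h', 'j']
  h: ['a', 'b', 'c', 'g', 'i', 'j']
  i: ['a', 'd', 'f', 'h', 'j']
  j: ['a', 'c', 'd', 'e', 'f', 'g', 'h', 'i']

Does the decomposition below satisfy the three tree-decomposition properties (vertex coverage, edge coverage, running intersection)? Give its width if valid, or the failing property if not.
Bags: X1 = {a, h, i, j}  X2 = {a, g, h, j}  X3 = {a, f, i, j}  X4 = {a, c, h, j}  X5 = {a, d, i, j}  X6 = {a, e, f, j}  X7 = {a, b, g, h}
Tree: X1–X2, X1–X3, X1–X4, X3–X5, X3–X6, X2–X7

Checking the three conditions: (i) the bags cover all of {a, b, c, d, e, f, g, h, i, j}; (ii) for each edge, some bag contains both endpoints; (iii) the bags containing any fixed vertex form a subtree. All hold, so the decomposition is valid with width 4 − 1 = 3.

Yes; width 3.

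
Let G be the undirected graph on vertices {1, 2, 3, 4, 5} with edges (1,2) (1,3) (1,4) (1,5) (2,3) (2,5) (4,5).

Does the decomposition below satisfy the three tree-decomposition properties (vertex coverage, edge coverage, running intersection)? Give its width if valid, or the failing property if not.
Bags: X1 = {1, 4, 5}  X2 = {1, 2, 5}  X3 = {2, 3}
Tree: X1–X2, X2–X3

A tree decomposition must satisfy three properties: every vertex lies in some bag; for every edge, both endpoints lie together in some bag; and for every vertex, the bags containing it form a connected subtree. Here edge (1,3) lies in no bag, so the decomposition is invalid.

No — edge (1,3) lies in no bag.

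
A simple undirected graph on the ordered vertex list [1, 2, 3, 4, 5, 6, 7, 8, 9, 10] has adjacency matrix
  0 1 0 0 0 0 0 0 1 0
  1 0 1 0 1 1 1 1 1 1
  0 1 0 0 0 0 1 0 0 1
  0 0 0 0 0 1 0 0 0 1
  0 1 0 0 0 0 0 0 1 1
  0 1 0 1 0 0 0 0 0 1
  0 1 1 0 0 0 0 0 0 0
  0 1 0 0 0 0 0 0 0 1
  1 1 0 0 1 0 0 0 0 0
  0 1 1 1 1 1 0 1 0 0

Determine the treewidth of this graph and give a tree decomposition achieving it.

Treewidth 2.
One optimal decomposition is:
Bags: B1 = {2, 6, 10}  B2 = {2, 5, 10}  B3 = {2, 3, 10}  B4 = {2, 8, 10}  B5 = {2, 3, 7}  B6 = {2, 5, 9}  B7 = {1, 2, 9}  B8 = {4, 6, 10}
Tree: B1–B2, B1–B3, B3–B4, B3–B5, B2–B6, B6–B7, B1–B8

The largest bag has 3 vertices, giving width 2; this decomposition certifies tw(G) ≤ 2. On the other hand G contains the 3-clique {1, 2, 9}. A clique must lie in a single bag of any decomposition, so no decomposition can have width below 2. The upper and lower bounds meet at 2, so that is the treewidth.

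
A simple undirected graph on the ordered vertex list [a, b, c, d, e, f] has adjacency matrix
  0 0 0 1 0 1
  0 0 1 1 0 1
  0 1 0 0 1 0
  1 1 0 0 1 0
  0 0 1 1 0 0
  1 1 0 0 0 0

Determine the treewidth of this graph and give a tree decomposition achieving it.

Treewidth 2.
One optimal decomposition is:
Bags: B1 = {a, b, f}  B2 = {a, b, d}  B3 = {b, c, d}  B4 = {c, d, e}
Tree: B1–B2, B2–B3, B3–B4

Each bag holds 3 vertices, so the decomposition has width 2, which upper-bounds the treewidth. For the lower bound, G contains the cycle f–a–d–b–f, so G is not a forest; only forests have treewidth ≤ 1, hence tw(G) ≥ 2. Therefore the treewidth is 2.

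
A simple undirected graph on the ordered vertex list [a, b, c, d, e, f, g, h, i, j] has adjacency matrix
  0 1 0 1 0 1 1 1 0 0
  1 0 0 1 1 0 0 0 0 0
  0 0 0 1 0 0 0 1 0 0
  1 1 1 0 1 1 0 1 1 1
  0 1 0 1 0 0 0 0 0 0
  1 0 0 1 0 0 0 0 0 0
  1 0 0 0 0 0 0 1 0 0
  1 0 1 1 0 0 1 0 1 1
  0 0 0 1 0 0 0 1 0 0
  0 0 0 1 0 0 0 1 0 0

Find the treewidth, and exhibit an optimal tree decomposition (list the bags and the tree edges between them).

Each bag holds 3 vertices, so the decomposition has width 2, which upper-bounds the treewidth. For the lower bound, the 3 vertices {b, d, e} are pairwise adjacent, and any tree decomposition puts a clique entirely inside one bag — forcing width ≥ 2. Hence tw(G) = 2 exactly.

Treewidth 2.
One such decomposition:
Bags: B1 = {a, d, h}  B2 = {d, h, i}  B3 = {a, d, f}  B4 = {a, b, d}  B5 = {a, g, h}  B6 = {b, d, e}  B7 = {c, d, h}  B8 = {d, h, j}
Tree: B1–B2, B1–B3, B1–B4, B1–B5, B4–B6, B2–B7, B7–B8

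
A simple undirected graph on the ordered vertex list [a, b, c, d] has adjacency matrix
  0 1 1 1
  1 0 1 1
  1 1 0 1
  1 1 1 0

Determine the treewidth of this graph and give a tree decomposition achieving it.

Treewidth 3.
One optimal decomposition is:
Bags: B1 = {a, b, c, d}
Tree: (single bag)

A single bag containing all 4 vertices is trivially a valid decomposition of width 3. Conversely, {a, b, c, d} is a clique of size 4, and the vertices of any clique must share a bag in every tree decomposition; so some bag has ≥ 4 vertices and tw(G) ≥ 3. The upper and lower bounds meet at 3, so that is the treewidth.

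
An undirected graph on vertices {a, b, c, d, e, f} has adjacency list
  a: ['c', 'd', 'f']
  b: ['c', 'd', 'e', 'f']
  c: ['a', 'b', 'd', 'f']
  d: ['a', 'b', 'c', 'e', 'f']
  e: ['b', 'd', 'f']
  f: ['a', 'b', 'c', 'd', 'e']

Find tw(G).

3

A width-3 tree decomposition is:
Bags: B1 = {b, c, d, f}  B2 = {a, c, d, f}  B3 = {b, d, e, f}
Tree: B1–B2, B1–B3
Each bag holds 4 vertices, so the decomposition has width 3, which upper-bounds the treewidth. Conversely, {b, d, e, f} is a clique of size 4, and the vertices of any clique must share a bag in every tree decomposition; so some bag has ≥ 4 vertices and tw(G) ≥ 3. Combining the bounds, tw(G) = 3.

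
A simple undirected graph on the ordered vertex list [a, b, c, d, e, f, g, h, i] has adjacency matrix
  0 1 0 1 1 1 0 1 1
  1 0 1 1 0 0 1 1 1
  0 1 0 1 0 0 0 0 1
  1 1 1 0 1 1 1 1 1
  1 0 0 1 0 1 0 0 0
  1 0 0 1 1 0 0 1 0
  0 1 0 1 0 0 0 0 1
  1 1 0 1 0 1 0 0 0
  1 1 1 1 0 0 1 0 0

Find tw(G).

A width-3 tree decomposition is:
Bags: B1 = {b, c, d, i}  B2 = {a, b, d, i}  B3 = {a, b, d, h}  B4 = {a, d, f, h}  B5 = {b, d, g, i}  B6 = {a, d, e, f}
Tree: B1–B2, B2–B3, B3–B4, B1–B5, B4–B6
The largest bag has 4 vertices, giving width 3; this decomposition certifies tw(G) ≤ 3. Conversely, {a, d, e, f} is a clique of size 4, and the vertices of any clique must share a bag in every tree decomposition; so some bag has ≥ 4 vertices and tw(G) ≥ 3. Therefore the treewidth is 3.

3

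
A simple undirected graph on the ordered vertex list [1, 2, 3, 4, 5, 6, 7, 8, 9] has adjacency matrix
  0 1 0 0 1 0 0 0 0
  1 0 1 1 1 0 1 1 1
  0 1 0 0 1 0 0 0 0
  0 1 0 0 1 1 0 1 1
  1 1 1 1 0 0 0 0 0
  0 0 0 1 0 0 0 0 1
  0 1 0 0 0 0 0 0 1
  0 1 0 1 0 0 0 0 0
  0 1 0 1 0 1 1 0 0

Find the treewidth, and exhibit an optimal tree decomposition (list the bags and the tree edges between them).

Treewidth 2.
Bags: B1 = {2, 4, 9}  B2 = {2, 4, 5}  B3 = {2, 7, 9}  B4 = {2, 4, 8}  B5 = {4, 6, 9}  B6 = {2, 3, 5}  B7 = {1, 2, 5}
Tree: B1–B2, B1–B3, B1–B4, B1–B5, B2–B6, B2–B7

Each bag holds 3 vertices, so the decomposition has width 2, which upper-bounds the treewidth. For the lower bound, the 3 vertices {1, 2, 5} are pairwise adjacent, and any tree decomposition puts a clique entirely inside one bag — forcing width ≥ 2. The upper and lower bounds meet at 2, so that is the treewidth.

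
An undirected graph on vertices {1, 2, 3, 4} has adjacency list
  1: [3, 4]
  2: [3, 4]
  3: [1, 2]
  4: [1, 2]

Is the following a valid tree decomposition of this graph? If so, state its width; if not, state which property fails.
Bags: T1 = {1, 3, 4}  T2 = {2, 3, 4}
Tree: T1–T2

Yes; width 2.

Checking the three conditions: (i) the bags cover all of {1, 2, 3, 4}; (ii) for each edge, some bag contains both endpoints; (iii) the bags containing any fixed vertex form a subtree. All hold, so the decomposition is valid with width 3 − 1 = 2.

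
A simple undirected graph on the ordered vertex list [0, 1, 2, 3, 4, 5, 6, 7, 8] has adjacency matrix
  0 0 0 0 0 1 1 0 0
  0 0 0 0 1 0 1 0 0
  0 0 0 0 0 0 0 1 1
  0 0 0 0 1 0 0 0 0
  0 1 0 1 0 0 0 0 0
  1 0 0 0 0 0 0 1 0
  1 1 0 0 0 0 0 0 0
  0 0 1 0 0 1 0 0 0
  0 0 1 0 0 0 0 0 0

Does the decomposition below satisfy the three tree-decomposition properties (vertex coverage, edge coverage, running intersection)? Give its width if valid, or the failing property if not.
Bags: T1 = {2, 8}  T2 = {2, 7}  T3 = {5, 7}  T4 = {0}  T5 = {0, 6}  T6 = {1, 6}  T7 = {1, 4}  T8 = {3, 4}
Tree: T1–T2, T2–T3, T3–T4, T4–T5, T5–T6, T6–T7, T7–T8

A tree decomposition must satisfy three properties: every vertex lies in some bag; for every edge, both endpoints lie together in some bag; and for every vertex, the bags containing it form a connected subtree. Here edge (5,0) lies in no bag, so the decomposition is invalid.

No — edge (5,0) lies in no bag.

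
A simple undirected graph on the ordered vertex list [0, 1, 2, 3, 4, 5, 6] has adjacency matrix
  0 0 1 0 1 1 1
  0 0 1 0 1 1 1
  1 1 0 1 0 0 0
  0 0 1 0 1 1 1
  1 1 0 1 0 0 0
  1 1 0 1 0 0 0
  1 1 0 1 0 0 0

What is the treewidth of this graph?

3

A width-3 tree decomposition is:
Bags: B1 = {0, 1, 3, 6}  B2 = {0, 1, 3, 5}  B3 = {0, 1, 2, 3}  B4 = {0, 1, 3, 4}
Tree: B1–B2, B2–B3, B3–B4
Each bag holds 4 vertices, so the decomposition has width 3, which upper-bounds the treewidth. For the lower bound: the 4 vertex sets {3,6}, {0,5}, {1}, {2} are disjoint, each induces a connected subgraph, and every pair is joined by at least one edge of G. Contracting each set to a single vertex therefore yields K_{4} as a minor, and since treewidth is minor-monotone, tw(G) ≥ tw(K_{4}) = 3. Combining the bounds, tw(G) = 3.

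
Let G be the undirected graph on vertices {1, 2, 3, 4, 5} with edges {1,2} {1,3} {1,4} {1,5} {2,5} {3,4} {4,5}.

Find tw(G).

A width-2 tree decomposition is:
Bags: B1 = {1, 2, 5}  B2 = {1, 4, 5}  B3 = {1, 3, 4}
Tree: B1–B2, B2–B3
Every bag has size at most 3, so the width is 3 − 1 = 2 and tw(G) ≤ 2. For the lower bound, the 3 vertices {1, 2, 5} are pairwise adjacent, and any tree decomposition puts a clique entirely inside one bag — forcing width ≥ 2. Therefore the treewidth is 2.

2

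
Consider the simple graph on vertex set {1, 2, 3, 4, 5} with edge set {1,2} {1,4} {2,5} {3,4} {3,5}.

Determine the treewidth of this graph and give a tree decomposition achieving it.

Treewidth 2.
One optimal decomposition is:
Bags: B1 = {2, 3, 5}  B2 = {1, 2, 3}  B3 = {1, 3, 4}
Tree: B1–B2, B2–B3

Each bag holds 3 vertices, so the decomposition has width 2, which upper-bounds the treewidth. For the lower bound, G contains the cycle 3–5–2–1–4–3, so G is not a forest; only forests have treewidth ≤ 1, hence tw(G) ≥ 2. Hence tw(G) = 2 exactly.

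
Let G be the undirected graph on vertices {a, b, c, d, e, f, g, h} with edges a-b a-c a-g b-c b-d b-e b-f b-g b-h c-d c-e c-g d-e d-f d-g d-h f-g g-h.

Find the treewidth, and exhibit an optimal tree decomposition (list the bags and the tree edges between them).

Treewidth 3.
Bags: B1 = {b, c, d, e}  B2 = {b, c, d, g}  B3 = {a, b, c, g}  B4 = {b, d, g, h}  B5 = {b, d, f, g}
Tree: B1–B2, B2–B3, B2–B4, B4–B5

The largest bag has 4 vertices, giving width 3; this decomposition certifies tw(G) ≤ 3. On the other hand G contains the 4-clique {b, d, g, h}. A clique must lie in a single bag of any decomposition, so no decomposition can have width below 3. Hence tw(G) = 3 exactly.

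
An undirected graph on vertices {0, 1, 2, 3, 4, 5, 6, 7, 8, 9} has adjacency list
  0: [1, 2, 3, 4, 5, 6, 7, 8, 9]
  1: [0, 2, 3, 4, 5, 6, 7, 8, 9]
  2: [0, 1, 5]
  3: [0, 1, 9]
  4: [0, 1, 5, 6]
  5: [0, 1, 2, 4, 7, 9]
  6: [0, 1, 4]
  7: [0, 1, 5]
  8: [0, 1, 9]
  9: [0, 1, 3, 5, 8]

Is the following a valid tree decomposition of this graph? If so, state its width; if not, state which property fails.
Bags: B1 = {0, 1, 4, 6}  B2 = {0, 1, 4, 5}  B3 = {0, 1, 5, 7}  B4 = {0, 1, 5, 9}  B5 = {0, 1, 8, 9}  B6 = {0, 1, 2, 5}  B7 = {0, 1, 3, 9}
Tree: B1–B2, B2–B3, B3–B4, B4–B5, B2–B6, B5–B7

Yes; width 3.

Every vertex of G appears in some bag (union = {0, 1, 2, 3, 4, 5, 6, 7, 8, 9}); every edge is covered by a bag; and for each vertex v the set of bags containing v is connected in the bag tree. The decomposition is therefore valid. The largest bag has 4 vertices, so the width is 3.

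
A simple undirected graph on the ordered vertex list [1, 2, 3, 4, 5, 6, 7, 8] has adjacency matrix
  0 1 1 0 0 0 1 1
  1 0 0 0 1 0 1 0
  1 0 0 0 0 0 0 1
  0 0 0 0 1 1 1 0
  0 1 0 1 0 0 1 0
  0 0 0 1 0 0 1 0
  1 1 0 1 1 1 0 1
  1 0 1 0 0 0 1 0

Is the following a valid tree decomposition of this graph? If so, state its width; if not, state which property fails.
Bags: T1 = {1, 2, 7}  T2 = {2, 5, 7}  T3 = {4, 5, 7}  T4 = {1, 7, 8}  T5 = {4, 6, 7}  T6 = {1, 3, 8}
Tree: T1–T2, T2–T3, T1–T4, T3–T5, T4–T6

Yes; width 2.

Checking the three conditions: (i) the bags cover all of {1, 2, 3, 4, 5, 6, 7, 8}; (ii) for each edge, some bag contains both endpoints; (iii) the bags containing any fixed vertex form a subtree. All hold, so the decomposition is valid with width 3 − 1 = 2.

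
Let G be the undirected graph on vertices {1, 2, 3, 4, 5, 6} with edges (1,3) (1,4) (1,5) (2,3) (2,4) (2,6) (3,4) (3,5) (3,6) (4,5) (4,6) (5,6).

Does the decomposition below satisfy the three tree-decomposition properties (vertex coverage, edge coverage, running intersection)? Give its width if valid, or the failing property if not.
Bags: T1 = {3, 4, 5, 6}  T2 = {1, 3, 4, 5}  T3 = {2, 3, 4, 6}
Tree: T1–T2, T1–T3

Checking the three conditions: (i) the bags cover all of {1, 2, 3, 4, 5, 6}; (ii) for each edge, some bag contains both endpoints; (iii) the bags containing any fixed vertex form a subtree. All hold, so the decomposition is valid with width 4 − 1 = 3.

Yes; width 3.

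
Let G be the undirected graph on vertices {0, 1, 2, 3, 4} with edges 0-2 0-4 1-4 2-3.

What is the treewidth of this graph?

A width-1 tree decomposition is:
Bags: B1 = {0, 4}  B2 = {0, 2}  B3 = {2, 3}  B4 = {1, 4}
Tree: B1–B2, B2–B3, B1–B4
The largest bag has 2 vertices, giving width 1; this decomposition certifies tw(G) ≤ 1. G has an edge, so its treewidth is at least 1. Hence tw(G) = 1 exactly.

1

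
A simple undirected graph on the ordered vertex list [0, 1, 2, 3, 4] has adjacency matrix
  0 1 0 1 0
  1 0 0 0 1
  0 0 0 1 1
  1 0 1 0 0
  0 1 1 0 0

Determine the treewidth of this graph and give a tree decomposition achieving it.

Treewidth 2.
One such decomposition:
Bags: B1 = {2, 3, 4}  B2 = {1, 3, 4}  B3 = {0, 1, 3}
Tree: B1–B2, B2–B3

The largest bag has 3 vertices, giving width 2; this decomposition certifies tw(G) ≤ 2. For the lower bound, G contains the cycle 3–2–4–1–0–3, so G is not a forest; only forests have treewidth ≤ 1, hence tw(G) ≥ 2. Combining the bounds, tw(G) = 2.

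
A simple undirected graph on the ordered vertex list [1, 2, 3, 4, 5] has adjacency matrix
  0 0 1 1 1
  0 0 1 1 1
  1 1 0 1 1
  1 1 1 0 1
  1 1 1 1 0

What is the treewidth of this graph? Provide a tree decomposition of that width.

The largest bag has 4 vertices, giving width 3; this decomposition certifies tw(G) ≤ 3. Conversely, {1, 3, 4, 5} is a clique of size 4, and the vertices of any clique must share a bag in every tree decomposition; so some bag has ≥ 4 vertices and tw(G) ≥ 3. Therefore the treewidth is 3.

Treewidth 3.
One such decomposition:
Bags: B1 = {1, 3, 4, 5}  B2 = {2, 3, 4, 5}
Tree: B1–B2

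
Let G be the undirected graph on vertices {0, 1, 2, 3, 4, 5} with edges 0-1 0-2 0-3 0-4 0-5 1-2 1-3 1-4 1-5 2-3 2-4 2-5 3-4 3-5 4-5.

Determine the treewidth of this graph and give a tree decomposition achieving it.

Treewidth 5.
Bags: B1 = {0, 1, 2, 3, 4, 5}
Tree: (single bag)

A single bag containing all 6 vertices is trivially a valid decomposition of width 5. For the lower bound, the 6 vertices {0, 1, 2, 3, 4, 5} are pairwise adjacent, and any tree decomposition puts a clique entirely inside one bag — forcing width ≥ 5. Therefore the treewidth is 5.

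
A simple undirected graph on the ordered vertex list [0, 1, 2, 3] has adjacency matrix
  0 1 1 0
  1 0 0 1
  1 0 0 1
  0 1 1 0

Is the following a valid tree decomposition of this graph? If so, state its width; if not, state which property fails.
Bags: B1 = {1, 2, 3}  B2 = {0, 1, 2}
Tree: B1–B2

Yes; width 2.

Checking the three conditions: (i) the bags cover all of {0, 1, 2, 3}; (ii) for each edge, some bag contains both endpoints; (iii) the bags containing any fixed vertex form a subtree. All hold, so the decomposition is valid with width 3 − 1 = 2.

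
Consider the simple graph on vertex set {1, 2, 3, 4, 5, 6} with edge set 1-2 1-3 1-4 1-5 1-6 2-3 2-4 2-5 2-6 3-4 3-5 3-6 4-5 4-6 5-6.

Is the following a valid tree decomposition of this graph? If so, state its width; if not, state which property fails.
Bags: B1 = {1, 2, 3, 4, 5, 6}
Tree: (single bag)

Yes; width 5.

Checking the three conditions: (i) the bags cover all of {1, 2, 3, 4, 5, 6}; (ii) for each edge, some bag contains both endpoints; (iii) the bags containing any fixed vertex form a subtree. All hold, so the decomposition is valid with width 6 − 1 = 5.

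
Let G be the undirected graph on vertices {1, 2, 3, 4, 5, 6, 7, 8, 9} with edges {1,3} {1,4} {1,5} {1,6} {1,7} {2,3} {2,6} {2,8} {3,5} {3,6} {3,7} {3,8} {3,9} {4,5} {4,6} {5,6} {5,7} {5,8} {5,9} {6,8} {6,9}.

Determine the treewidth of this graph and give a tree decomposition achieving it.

Each bag holds 4 vertices, so the decomposition has width 3, which upper-bounds the treewidth. For the lower bound, the 4 vertices {2, 3, 6, 8} are pairwise adjacent, and any tree decomposition puts a clique entirely inside one bag — forcing width ≥ 3. The upper and lower bounds meet at 3, so that is the treewidth.

Treewidth 3.
One such decomposition:
Bags: B1 = {1, 3, 5, 6}  B2 = {3, 5, 6, 8}  B3 = {1, 3, 5, 7}  B4 = {3, 5, 6, 9}  B5 = {2, 3, 6, 8}  B6 = {1, 4, 5, 6}
Tree: B1–B2, B1–B3, B2–B4, B2–B5, B1–B6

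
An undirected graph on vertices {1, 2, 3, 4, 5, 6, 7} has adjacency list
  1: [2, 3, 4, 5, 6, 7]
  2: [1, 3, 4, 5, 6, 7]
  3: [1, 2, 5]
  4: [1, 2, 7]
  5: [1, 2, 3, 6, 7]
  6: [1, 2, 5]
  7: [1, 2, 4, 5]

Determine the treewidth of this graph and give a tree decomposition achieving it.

The largest bag has 4 vertices, giving width 3; this decomposition certifies tw(G) ≤ 3. For the lower bound, the 4 vertices {1, 2, 4, 7} are pairwise adjacent, and any tree decomposition puts a clique entirely inside one bag — forcing width ≥ 3. Therefore the treewidth is 3.

Treewidth 3.
One optimal decomposition is:
Bags: B1 = {1, 2, 4, 7}  B2 = {1, 2, 5, 7}  B3 = {1, 2, 3, 5}  B4 = {1, 2, 5, 6}
Tree: B1–B2, B2–B3, B3–B4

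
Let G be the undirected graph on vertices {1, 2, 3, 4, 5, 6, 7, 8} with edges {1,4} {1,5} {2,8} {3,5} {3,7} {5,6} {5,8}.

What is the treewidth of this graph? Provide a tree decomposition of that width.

The largest bag has 2 vertices, giving width 1; this decomposition certifies tw(G) ≤ 1. Since G has at least one edge (e.g. 3–7), it is not an edgeless graph, so tw(G) ≥ 1. Combining the bounds, tw(G) = 1.

Treewidth 1.
One such decomposition:
Bags: B1 = {3, 7}  B2 = {3, 5}  B3 = {5, 8}  B4 = {2, 8}  B5 = {1, 5}  B6 = {1, 4}  B7 = {5, 6}
Tree: B1–B2, B2–B3, B3–B4, B2–B5, B5–B6, B2–B7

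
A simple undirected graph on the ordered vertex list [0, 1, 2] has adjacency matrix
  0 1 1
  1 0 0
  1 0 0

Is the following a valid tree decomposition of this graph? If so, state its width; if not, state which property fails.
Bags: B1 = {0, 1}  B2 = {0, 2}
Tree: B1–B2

Vertex coverage: the bags together contain {0, 1, 2}, the full vertex set. Edge coverage: each edge of G has both endpoints in at least one bag. Running intersection: for every vertex, the bags containing it form a connected subtree. All three properties hold, so this is a valid tree decomposition of width max|bag| − 1 = 1, and hence tw(G) ≤ 1.

Yes; width 1.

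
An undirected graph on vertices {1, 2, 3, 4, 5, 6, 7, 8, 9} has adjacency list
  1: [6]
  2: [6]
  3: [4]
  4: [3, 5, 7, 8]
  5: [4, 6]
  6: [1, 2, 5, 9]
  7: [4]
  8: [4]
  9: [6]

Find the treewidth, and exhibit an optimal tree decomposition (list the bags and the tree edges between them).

Treewidth 1.
One optimal decomposition is:
Bags: B1 = {4, 5}  B2 = {3, 4}  B3 = {4, 7}  B4 = {5, 6}  B5 = {1, 6}  B6 = {2, 6}  B7 = {4, 8}  B8 = {6, 9}
Tree: B1–B2, B1–B3, B1–B4, B4–B5, B4–B6, B3–B7, B6–B8

Each bag holds 2 vertices, so the decomposition has width 1, which upper-bounds the treewidth. Since G has at least one edge (e.g. 4–5), it is not an edgeless graph, so tw(G) ≥ 1. Hence tw(G) = 1 exactly.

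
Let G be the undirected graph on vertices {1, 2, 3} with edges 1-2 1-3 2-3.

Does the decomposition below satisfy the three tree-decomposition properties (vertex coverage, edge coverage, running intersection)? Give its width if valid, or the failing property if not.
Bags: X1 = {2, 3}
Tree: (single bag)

A tree decomposition must satisfy three properties: every vertex lies in some bag; for every edge, both endpoints lie together in some bag; and for every vertex, the bags containing it form a connected subtree. Here vertex 1 appears in no bag, so the decomposition is invalid.

No — vertex 1 appears in no bag.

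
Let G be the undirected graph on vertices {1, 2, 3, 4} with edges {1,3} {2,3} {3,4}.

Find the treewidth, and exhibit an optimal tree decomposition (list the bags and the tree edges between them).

Treewidth 1.
One optimal decomposition is:
Bags: B1 = {1, 3}  B2 = {2, 3}  B3 = {3, 4}
Tree: B1–B2, B1–B3

Every bag has size at most 2, so the width is 2 − 1 = 1 and tw(G) ≤ 1. Any graph with an edge has treewidth ≥ 1, and G has the edge 3–1. Therefore the treewidth is 1.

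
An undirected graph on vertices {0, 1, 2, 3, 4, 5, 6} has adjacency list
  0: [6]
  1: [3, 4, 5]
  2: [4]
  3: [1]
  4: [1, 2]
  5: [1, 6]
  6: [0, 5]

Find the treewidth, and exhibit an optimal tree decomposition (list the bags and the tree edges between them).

Treewidth 1.
One such decomposition:
Bags: B1 = {1, 4}  B2 = {1, 3}  B3 = {1, 5}  B4 = {5, 6}  B5 = {2, 4}  B6 = {0, 6}
Tree: B1–B2, B2–B3, B3–B4, B1–B5, B4–B6

Each bag holds 2 vertices, so the decomposition has width 1, which upper-bounds the treewidth. G has an edge, so its treewidth is at least 1. The upper and lower bounds meet at 1, so that is the treewidth.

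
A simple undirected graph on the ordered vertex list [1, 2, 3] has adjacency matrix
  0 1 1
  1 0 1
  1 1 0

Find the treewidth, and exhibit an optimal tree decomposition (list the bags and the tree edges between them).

A single bag containing all 3 vertices is trivially a valid decomposition of width 2. Conversely, {1, 2, 3} is a clique of size 3, and the vertices of any clique must share a bag in every tree decomposition; so some bag has ≥ 3 vertices and tw(G) ≥ 2. The upper and lower bounds meet at 2, so that is the treewidth.

Treewidth 2.
Bags: B1 = {1, 2, 3}
Tree: (single bag)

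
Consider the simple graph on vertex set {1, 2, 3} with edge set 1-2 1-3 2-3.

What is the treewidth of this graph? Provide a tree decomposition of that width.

Treewidth 2.
Bags: B1 = {1, 2, 3}
Tree: (single bag)

A single bag containing all 3 vertices is trivially a valid decomposition of width 2. On the other hand G contains the 3-clique {1, 2, 3}. A clique must lie in a single bag of any decomposition, so no decomposition can have width below 2. Combining the bounds, tw(G) = 2.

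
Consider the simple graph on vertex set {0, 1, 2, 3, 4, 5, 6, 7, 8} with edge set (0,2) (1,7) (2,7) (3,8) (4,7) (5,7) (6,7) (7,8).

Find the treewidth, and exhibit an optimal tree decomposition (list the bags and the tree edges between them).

Treewidth 1.
One optimal decomposition is:
Bags: B1 = {7, 8}  B2 = {3, 8}  B3 = {2, 7}  B4 = {0, 2}  B5 = {1, 7}  B6 = {5, 7}  B7 = {4, 7}  B8 = {6, 7}
Tree: B1–B2, B1–B3, B3–B4, B1–B5, B5–B6, B3–B7, B1–B8

Each bag holds 2 vertices, so the decomposition has width 1, which upper-bounds the treewidth. Since G has at least one edge (e.g. 7–8), it is not an edgeless graph, so tw(G) ≥ 1. Hence tw(G) = 1 exactly.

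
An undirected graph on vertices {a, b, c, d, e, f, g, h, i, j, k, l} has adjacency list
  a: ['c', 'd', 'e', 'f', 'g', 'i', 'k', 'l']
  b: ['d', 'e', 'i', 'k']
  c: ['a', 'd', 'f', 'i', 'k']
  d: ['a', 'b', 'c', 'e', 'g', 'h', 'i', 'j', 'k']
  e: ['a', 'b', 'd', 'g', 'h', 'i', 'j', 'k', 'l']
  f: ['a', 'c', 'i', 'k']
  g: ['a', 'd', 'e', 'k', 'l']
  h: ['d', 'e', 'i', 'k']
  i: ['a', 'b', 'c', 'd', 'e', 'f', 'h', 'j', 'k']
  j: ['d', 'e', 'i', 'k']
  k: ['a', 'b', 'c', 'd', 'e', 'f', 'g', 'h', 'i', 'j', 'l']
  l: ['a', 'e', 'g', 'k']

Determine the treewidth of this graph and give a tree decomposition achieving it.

Treewidth 4.
One optimal decomposition is:
Bags: B1 = {a, d, e, i, k}  B2 = {a, c, d, i, k}  B3 = {a, c, f, i, k}  B4 = {d, e, h, i, k}  B5 = {a, d, e, g, k}  B6 = {d, e, i, j, k}  B7 = {a, e, g, k, l}  B8 = {b, d, e, i, k}
Tree: B1–B2, B2–B3, B1–B4, B1–B5, B1–B6, B5–B7, B6–B8

Each bag holds 5 vertices, so the decomposition has width 4, which upper-bounds the treewidth. For the lower bound, the 5 vertices {a, d, e, g, k} are pairwise adjacent, and any tree decomposition puts a clique entirely inside one bag — forcing width ≥ 4. The upper and lower bounds meet at 4, so that is the treewidth.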